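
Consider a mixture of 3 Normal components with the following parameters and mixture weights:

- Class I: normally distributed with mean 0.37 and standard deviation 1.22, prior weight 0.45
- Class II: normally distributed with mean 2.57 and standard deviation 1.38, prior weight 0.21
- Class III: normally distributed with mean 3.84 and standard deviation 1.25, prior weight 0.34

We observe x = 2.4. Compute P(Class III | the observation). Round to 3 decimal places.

0.365

The responsibility of component k is π_k f_k(x) divided by Σ_j π_j f_j(x).
Evaluate each component's likelihood at the observed value:
  L_I = 0.0819105
  L_II = 0.286903
  L_III = 0.16437
Prior × likelihood for each component:
  π_I·L_I = 0.45 × 0.0819105 = 0.0368597
  π_II·L_II = 0.21 × 0.286903 = 0.0602497
  π_III·L_III = 0.34 × 0.16437 = 0.0558859
Evidence: 0.0368597 + 0.0602497 + 0.0558859 = 0.152995
So the posterior for Class III is 0.0558859 / 0.152995 ≈ 0.365.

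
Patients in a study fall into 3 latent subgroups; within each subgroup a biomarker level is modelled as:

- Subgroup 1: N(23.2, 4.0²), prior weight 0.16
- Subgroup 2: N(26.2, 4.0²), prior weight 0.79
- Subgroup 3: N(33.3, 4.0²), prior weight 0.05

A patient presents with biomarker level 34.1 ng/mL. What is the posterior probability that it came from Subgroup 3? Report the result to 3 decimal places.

0.297

The responsibility of component k is P(Z=k) f_k(x) divided by Σ_j P(Z=j) f_j(x).
Normal densities:
  f_1 = (1/(4.0·√(2π)))·exp(−(34.1−23.2)²/(2·4.0²)) = 0.099736·exp(-3.71281) = 0.00243442
  f_2 = (1/(4.0·√(2π)))·exp(−(34.1−26.2)²/(2·4.0²)) = 0.099736·exp(-1.95031) = 0.0141854
  f_3 = (1/(4.0·√(2π)))·exp(−(34.1−33.3)²/(2·4.0²)) = 0.099736·exp(-0.02000) = 0.0977607
Multiply by the mixture weights:
  P(Z=1)·f_1 = 0.16 × 0.00243442 = 0.000389508
  P(Z=2)·f_2 = 0.79 × 0.0141854 = 0.0112064
  P(Z=3)·f_3 = 0.05 × 0.0977607 = 0.00488803
Sum: 0.000389508 + 0.0112064 + 0.00488803 = 0.016484
P(Subgroup 3 | the observation) ≈ 0.297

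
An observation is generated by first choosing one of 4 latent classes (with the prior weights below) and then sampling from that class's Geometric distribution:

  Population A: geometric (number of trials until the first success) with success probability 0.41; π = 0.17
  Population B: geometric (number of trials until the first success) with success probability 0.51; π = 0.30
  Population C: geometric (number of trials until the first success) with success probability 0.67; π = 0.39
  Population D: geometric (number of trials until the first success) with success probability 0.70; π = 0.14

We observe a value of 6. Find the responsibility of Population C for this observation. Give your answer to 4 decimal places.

0.0968

The responsibility of component k is π_k f_k(x) divided by Σ_j π_j f_j(x).
Geometric probabilities:
  p_A = 0.0293119
  p_B = 0.0144062
  p_C = 0.00262207
  p_D = 0.001701
Prior × likelihood for each component:
  π_A·p_A = 0.17 × 0.0293119 = 0.00498302
  π_B·p_B = 0.30 × 0.0144062 = 0.00432187
  π_C·p_C = 0.39 × 0.00262207 = 0.00102261
  π_D·p_D = 0.14 × 0.001701 = 0.00023814
Evidence: 0.00498302 + 0.00432187 + 0.00102261 + 0.00023814 = 0.0105656
P(Population C | the observation) ≈ 0.0968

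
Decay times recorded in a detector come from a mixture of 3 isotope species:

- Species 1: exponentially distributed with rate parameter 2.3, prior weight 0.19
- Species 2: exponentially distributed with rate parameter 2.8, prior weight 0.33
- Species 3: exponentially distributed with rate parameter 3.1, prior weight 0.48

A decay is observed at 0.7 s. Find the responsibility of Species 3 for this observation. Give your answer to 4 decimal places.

0.4386

Apply Bayes' rule: the posterior for each component is proportional to its prior times its likelihood at x.
Component likelihoods at x = 0.7 s:
  p_1 = 0.459742
  p_2 = 0.394404
  p_3 = 0.353951
Multiply by the mixture weights:
  π_1·p_1 = 0.19 × 0.459742 = 0.0873509
  π_2·p_2 = 0.33 × 0.394404 = 0.130153
  π_3·p_3 = 0.48 × 0.353951 = 0.169896
Marginal: 0.0873509 + 0.130153 + 0.169896 = 0.3874
P(Species 3 | 0.7 s) ≈ 0.4386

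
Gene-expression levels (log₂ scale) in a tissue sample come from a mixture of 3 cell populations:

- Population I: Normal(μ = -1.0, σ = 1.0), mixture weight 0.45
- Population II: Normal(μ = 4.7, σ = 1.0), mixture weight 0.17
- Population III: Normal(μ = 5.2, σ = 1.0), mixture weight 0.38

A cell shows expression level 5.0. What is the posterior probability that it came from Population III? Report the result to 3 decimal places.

0.696

By Bayes' theorem, P(k | x) = P(Z=k) f_k(x) / Σ_j P(Z=j) f_j(x).
Normal densities:
  L_I = (1/(1.0·√(2π)))·exp(−(5.0−-1.0)²/(2·1.0²)) = 0.398942·exp(-18.00000) = 6.07588e-09
  L_II = (1/(1.0·√(2π)))·exp(−(5.0−4.7)²/(2·1.0²)) = 0.398942·exp(-0.04500) = 0.381388
  L_III = (1/(1.0·√(2π)))·exp(−(5.0−5.2)²/(2·1.0²)) = 0.398942·exp(-0.02000) = 0.391043
Weight by the priors:
  P(Z=I)·L_I = 0.45 × 6.07588e-09 = 2.73415e-09
  P(Z=II)·L_II = 0.17 × 0.381388 = 0.0648359
  P(Z=III)·L_III = 0.38 × 0.391043 = 0.148596
Marginal: 2.73415e-09 + 0.0648359 + 0.148596 = 0.213432
Responsibility of Population III: 0.148596 / 0.213432 ≈ 0.696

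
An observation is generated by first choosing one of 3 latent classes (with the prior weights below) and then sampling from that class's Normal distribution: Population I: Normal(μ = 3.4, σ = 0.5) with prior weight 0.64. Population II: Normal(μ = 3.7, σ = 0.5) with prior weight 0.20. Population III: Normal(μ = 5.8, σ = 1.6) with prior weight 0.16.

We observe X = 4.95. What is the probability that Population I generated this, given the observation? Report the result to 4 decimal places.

P(component k | x) = w_k·f_k(x) / marginal(x), where marginal(x) = Σ_j w_j·f_j(x).
Component likelihoods at x = 4.95:
  p_I = 0.00653364
  p_II = 0.0350566
  p_III = 0.216524
Prior × likelihood for each component:
  w_I·p_I = 0.64 × 0.00653364 = 0.00418153
  w_II·p_II = 0.20 × 0.0350566 = 0.00701132
  w_III·p_III = 0.16 × 0.216524 = 0.0346438
Sum: 0.00418153 + 0.00701132 + 0.0346438 = 0.0458366
So the posterior for Population I is 0.00418153 / 0.0458366 ≈ 0.0912.

0.0912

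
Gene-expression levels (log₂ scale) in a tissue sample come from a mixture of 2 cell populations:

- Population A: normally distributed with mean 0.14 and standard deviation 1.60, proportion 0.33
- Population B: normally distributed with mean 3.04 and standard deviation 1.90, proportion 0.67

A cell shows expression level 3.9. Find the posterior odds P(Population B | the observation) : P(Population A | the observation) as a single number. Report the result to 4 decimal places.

24.4138

Only the two components matter; the odds are (w_i f_i(x)) / (w_j f_j(x)).
Evaluate each component's likelihood at the observed value:
  p_A = (1/(1.60·√(2π)))·exp(−(3.9−0.14)²/(2·1.60²)) = 0.249339·exp(-2.76125) = 0.0157614
  p_B = (1/(1.90·√(2π)))·exp(−(3.9−3.04)²/(2·1.90²)) = 0.209970·exp(-0.10244) = 0.189526
0.126982 / 0.00520126 ≈ 24.4138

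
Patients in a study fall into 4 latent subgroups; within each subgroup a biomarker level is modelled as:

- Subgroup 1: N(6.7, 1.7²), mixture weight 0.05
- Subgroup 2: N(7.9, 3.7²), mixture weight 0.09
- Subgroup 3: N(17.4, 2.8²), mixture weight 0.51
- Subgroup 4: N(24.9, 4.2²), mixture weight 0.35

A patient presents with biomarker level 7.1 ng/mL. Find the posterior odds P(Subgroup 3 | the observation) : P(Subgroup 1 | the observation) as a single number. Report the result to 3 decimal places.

0.007

The posterior odds equal the prior odds times the likelihood ratio: (P(Z=i)/P(Z=j))·(f_i(x)/f_j(x)).
Component likelihoods at x = 7.1 ng/mL:
  L_1 = (1/(1.7·√(2π)))·exp(−(7.1−6.7)²/(2·1.7²)) = 0.234672·exp(-0.02768) = 0.228265
  L_2 = (1/(3.7·√(2π)))·exp(−(7.1−7.9)²/(2·3.7²)) = 0.107822·exp(-0.02337) = 0.105331
  L_3 = (1/(2.8·√(2π)))·exp(−(7.1−17.4)²/(2·2.8²)) = 0.142479·exp(-6.76594) = 0.000164187
  L_4 = (1/(4.2·√(2π)))·exp(−(7.1−24.9)²/(2·4.2²)) = 0.094986·exp(-8.98073) = 1.19504e-05
Odds = (0.51/0.05) × (0.000164187/0.228265) = 10.2 × 0.000719285 ≈ 0.007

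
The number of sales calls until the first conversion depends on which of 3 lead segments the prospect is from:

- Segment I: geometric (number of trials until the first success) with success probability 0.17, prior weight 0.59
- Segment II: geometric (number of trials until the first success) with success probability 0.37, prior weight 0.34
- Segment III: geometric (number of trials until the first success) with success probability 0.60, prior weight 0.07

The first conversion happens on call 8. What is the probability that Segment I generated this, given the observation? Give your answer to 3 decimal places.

Apply Bayes' rule: the posterior for each component is proportional to its prior times its likelihood at x.
Evaluate each component's likelihood at the observed value:
  f_I = 0.0461313
  f_II = 0.0145742
  f_III = 0.00098304
Multiply by the mixture weights:
  P(Z=I)·f_I = 0.59 × 0.0461313 = 0.0272175
  P(Z=II)·f_II = 0.34 × 0.0145742 = 0.00495524
  P(Z=III)·f_III = 0.07 × 0.00098304 = 6.88128e-05
Evidence: 0.0272175 + 0.00495524 + 6.88128e-05 = 0.0322415
Responsibility of Segment I: 0.0272175 / 0.0322415 ≈ 0.844

0.844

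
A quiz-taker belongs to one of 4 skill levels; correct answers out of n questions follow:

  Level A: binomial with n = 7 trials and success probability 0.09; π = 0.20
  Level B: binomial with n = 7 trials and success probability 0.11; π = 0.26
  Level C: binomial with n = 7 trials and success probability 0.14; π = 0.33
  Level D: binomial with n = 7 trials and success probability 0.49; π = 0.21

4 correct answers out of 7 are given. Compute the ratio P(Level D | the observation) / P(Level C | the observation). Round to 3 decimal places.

Since P(k|x) ∝ P(Z=k) f_k(x), the posterior odds are P(Z=i) f_i(x) / (P(Z=j) f_j(x)).
Binomial probabilities:
  f_A = C(7,4)·0.09^4·0.91^3 = 35·6.561e-05·0.753571 = 0.00173046
  f_B = C(7,4)·0.11^4·0.89^3 = 35·0.00014641·0.704969 = 0.00361251
  f_C = C(7,4)·0.14^4·0.86^3 = 35·0.00038416·0.636056 = 0.00855215
  f_D = C(7,4)·0.49^4·0.51^3 = 35·0.057648·0.132651 = 0.267647
0.0562059 / 0.00282221 ≈ 19.916

19.916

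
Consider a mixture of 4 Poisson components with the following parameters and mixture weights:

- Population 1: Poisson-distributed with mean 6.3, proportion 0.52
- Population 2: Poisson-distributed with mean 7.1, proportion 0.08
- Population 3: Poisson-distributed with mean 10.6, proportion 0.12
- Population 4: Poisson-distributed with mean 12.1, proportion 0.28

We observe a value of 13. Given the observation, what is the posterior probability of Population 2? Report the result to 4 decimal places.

Apply Bayes' rule: the posterior for each component is proportional to its prior times its likelihood at x.
Component likelihoods at x = 13:
  L_1 = e^(−6.3)·6.3^13/13! = 0.00726259
  L_2 = e^(−7.1)·7.1^13/13! = 0.0154379
  L_3 = e^(−10.6)·10.6^13/13! = 0.0853443
  L_4 = e^(−12.1)·12.1^13/13! = 0.106406
Prior × likelihood for each component:
  π_1·L_1 = 0.52 × 0.00726259 = 0.00377655
  π_2·L_2 = 0.08 × 0.0154379 = 0.00123503
  π_3·L_3 = 0.12 × 0.0853443 = 0.0102413
  π_4·L_4 = 0.28 × 0.106406 = 0.0297937
Sum: 0.00377655 + 0.00123503 + 0.0102413 + 0.0297937 = 0.0450466
Responsibility of Population 2: 0.00123503 / 0.0450466 ≈ 0.0274

0.0274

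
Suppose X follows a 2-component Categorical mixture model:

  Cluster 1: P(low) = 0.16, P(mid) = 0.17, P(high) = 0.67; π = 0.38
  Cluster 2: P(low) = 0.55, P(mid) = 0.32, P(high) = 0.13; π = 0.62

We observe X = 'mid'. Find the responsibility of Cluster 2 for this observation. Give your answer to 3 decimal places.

0.754

Apply Bayes' rule: the posterior for each component is proportional to its prior times its likelihood at x.
Evaluate each component's likelihood at the observed value:
  p_1 = 0.17
  p_2 = 0.32
Unnormalised posteriors:
  π_1·p_1 = 0.38 × 0.17 = 0.0646
  π_2·p_2 = 0.62 × 0.32 = 0.1984
Marginal: 0.0646 + 0.1984 = 0.263
P(Cluster 2 | 'mid') ≈ 0.754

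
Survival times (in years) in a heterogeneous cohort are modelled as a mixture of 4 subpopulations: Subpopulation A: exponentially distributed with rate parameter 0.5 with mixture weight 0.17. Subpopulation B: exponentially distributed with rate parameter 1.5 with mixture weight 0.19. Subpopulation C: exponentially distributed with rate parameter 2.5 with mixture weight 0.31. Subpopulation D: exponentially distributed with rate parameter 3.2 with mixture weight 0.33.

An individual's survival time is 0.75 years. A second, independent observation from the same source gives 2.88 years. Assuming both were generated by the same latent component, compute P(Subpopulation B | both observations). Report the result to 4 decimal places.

The responsibility of component k is π_k f_k(x) divided by Σ_j π_j f_j(x).
Since both observations come from the same component, the likelihood for component k is f_k(x₁)·f_k(x₂).
  L_A = [0.343645] × [0.118464] = 0.0407095
  L_B = [0.486979] × [0.0199498] = 0.00971514
  L_C = [0.383387] × [0.00186646] = 0.000715579
  L_D = [0.290297] × [0.000318194] = 9.23709e-05
Prior × likelihood for each component:
  π_A·L_A = 0.17 × 0.0407095 = 0.00692061
  π_B·L_B = 0.19 × 0.00971514 = 0.00184588
  π_C·L_C = 0.31 × 0.000715579 = 0.000221829
  π_D·L_D = 0.33 × 9.23709e-05 = 3.04824e-05
Marginal: 0.00692061 + 0.00184588 + 0.000221829 + 3.04824e-05 = 0.0090188
P(Subpopulation B | data) ≈ 0.2047

0.2047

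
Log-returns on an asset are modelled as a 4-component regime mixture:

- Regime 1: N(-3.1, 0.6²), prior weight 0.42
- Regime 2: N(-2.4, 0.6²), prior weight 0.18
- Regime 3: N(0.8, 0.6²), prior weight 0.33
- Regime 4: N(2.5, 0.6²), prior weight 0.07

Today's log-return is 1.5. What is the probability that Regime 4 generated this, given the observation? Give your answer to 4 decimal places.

Posterior ∝ prior × likelihood, so P(k | x) ∝ π_k f_k(x); normalise over all components.
Evaluate each component's likelihood at the observed value:
  L_1 = (1/(0.6·√(2π)))·exp(−(1.5−-3.1)²/(2·0.6²)) = 0.664904·exp(-29.38889) = 1.14637e-13
  L_2 = (1/(0.6·√(2π)))·exp(−(1.5−-2.4)²/(2·0.6²)) = 0.664904·exp(-21.12500) = 4.44926e-10
  L_3 = (1/(0.6·√(2π)))·exp(−(1.5−0.8)²/(2·0.6²)) = 0.664904·exp(-0.68056) = 0.336664
  L_4 = (1/(0.6·√(2π)))·exp(−(1.5−2.5)²/(2·0.6²)) = 0.664904·exp(-1.38889) = 0.165795
Prior × likelihood for each component:
  π_1·L_1 = 0.42 × 1.14637e-13 = 4.81477e-14
  π_2·L_2 = 0.18 × 4.44926e-10 = 8.00867e-11
  π_3·L_3 = 0.33 × 0.336664 = 0.111099
  π_4·L_4 = 0.07 × 0.165795 = 0.0116057
Evidence: 4.81477e-14 + 8.00867e-11 + 0.111099 + 0.0116057 = 0.122705
P(Regime 4 | 1.5) = 0.0116057 / 0.122705 ≈ 0.0946

0.0946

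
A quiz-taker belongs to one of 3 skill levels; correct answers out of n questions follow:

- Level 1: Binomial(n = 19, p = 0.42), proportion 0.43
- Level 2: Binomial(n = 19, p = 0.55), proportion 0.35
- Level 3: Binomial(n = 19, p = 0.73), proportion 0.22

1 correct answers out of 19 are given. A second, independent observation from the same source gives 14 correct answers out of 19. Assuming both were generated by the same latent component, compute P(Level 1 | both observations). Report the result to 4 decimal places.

By Bayes' theorem, P(k | x) = w_k f_k(x) / Σ_j w_j f_j(x).
Since both observations come from the same component, the likelihood for component k is f_k(x₁)·f_k(x₂).
  f_1 = [C(19,1)·0.42^1·0.58^18 = 19·0.42·5.51701e-05 = 0.000440258] × [0.00405635] = 1.78584e-06
  f_2 = [C(19,1)·0.55^1·0.45^18 = 19·0.55·5.72566e-07 = 5.98331e-06] × [0.0497331] = 2.97568e-07
  f_3 = [C(19,1)·0.73^1·0.27^18 = 19·0.73·5.81497e-11 = 8.06537e-10] × [0.203631] = 1.64236e-10
Multiply by the mixture weights:
  w_1·f_1 = 0.43 × 1.78584e-06 = 7.6791e-07
  w_2·f_2 = 0.35 × 2.97568e-07 = 1.04149e-07
  w_3·f_3 = 0.22 × 1.64236e-10 = 3.61319e-11
Normaliser: 7.6791e-07 + 1.04149e-07 + 3.61319e-11 = 8.72095e-07
Responsibility of Level 1: 7.6791e-07 / 8.72095e-07 ≈ 0.8805

0.8805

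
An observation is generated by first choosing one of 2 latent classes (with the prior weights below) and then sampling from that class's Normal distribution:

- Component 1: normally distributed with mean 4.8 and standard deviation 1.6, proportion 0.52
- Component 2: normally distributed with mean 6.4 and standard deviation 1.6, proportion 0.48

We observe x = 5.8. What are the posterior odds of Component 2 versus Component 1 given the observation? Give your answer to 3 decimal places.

1.046

Since P(k|x) ∝ π_k f_k(x), the posterior odds are π_i f_i(x) / (π_j f_j(x)).
Evaluate each component's likelihood at the observed value:
  p_1 = 0.205101
  p_2 = 0.232409
0.111557 / 0.106652 ≈ 1.046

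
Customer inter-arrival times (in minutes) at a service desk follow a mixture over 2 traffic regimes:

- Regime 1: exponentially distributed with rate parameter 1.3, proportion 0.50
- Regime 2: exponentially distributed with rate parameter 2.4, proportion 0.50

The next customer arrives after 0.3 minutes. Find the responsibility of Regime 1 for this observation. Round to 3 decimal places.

P(component k | x) = w_k·f_k(x) / marginal(x), where marginal(x) = Σ_j w_j·f_j(x).
Exponential densities:
  p_1 = 0.880174
  p_2 = 1.16821
Multiply by the mixture weights:
  w_1·p_1 = 0.50 × 0.880174 = 0.440087
  w_2·p_2 = 0.50 × 1.16821 = 0.584103
Evidence: 0.440087 + 0.584103 = 1.02419
P(Regime 1 | the observation) ≈ 0.430

0.430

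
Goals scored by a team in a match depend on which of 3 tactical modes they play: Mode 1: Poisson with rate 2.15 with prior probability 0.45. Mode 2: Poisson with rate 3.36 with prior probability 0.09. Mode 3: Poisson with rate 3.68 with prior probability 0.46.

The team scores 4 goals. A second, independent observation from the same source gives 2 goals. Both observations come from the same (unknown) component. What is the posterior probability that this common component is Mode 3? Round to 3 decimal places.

The responsibility of component k is w_k f_k(x) divided by Σ_j w_j f_j(x).
Since both observations come from the same component, the likelihood for component k is f_k(x₁)·f_k(x₂).
  f_1 = [e^(−2.15)·2.15^4/4! = 0.103707] × [0.269224] = 0.0279205
  f_2 = [e^(−3.36)·3.36^4/4! = 0.184466] × [0.196074] = 0.0361689
  f_3 = [e^(−3.68)·3.68^4/4! = 0.192742] × [0.17079] = 0.0329184
Multiply by the mixture weights:
  w_1·f_1 = 0.45 × 0.0279205 = 0.0125642
  w_2·f_2 = 0.09 × 0.0361689 = 0.0032552
  w_3·f_3 = 0.46 × 0.0329184 = 0.0151424
Normaliser: 0.0125642 + 0.0032552 + 0.0151424 = 0.0309619
Responsibility of Mode 3: 0.0151424 / 0.0309619 ≈ 0.489

0.489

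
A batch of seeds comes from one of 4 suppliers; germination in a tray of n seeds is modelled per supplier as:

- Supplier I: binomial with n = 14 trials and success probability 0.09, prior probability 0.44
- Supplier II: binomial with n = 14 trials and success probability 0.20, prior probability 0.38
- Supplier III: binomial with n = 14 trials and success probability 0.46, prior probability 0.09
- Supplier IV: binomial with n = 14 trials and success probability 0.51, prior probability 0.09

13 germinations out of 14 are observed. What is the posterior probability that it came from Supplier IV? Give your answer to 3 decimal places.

The responsibility of component k is w_k f_k(x) divided by Σ_j w_j f_j(x).
Evaluate each component's likelihood at the observed value:
  f_I = C(14,13)·0.09^13·0.91^1 = 14·2.54187e-14·0.91 = 3.23834e-13
  f_II = C(14,13)·0.20^13·0.80^1 = 14·8.192e-10·0.8 = 9.17504e-09
  f_III = C(14,13)·0.46^13·0.54^1 = 14·4.12907e-05·0.54 = 0.000312157
  f_IV = C(14,13)·0.51^13·0.49^1 = 14·0.000157911·0.49 = 0.00108327
Prior × likelihood for each component:
  w_I·f_I = 0.44 × 3.23834e-13 = 1.42487e-13
  w_II·f_II = 0.38 × 9.17504e-09 = 3.48652e-09
  w_III·f_III = 0.09 × 0.000312157 = 2.80942e-05
  w_IV·f_IV = 0.09 × 0.00108327 = 9.74942e-05
Denominator: 1.42487e-13 + 3.48652e-09 + 2.80942e-05 + 9.74942e-05 = 0.000125592
P(Supplier IV | data) = 9.74942e-05 / 0.000125592 ≈ 0.776

0.776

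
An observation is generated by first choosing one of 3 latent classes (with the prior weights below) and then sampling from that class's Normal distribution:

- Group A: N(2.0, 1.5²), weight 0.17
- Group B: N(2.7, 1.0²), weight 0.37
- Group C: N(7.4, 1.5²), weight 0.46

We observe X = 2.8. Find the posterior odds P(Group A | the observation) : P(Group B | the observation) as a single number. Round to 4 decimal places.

0.2670

The posterior odds equal the prior odds times the likelihood ratio: (π_i/π_j)·(f_i(x)/f_j(x)).
Evaluate each component's likelihood at the observed value:
  L_A = (1/(1.5·√(2π)))·exp(−(2.8−2.0)²/(2·1.5²)) = 0.265962·exp(-0.14222) = 0.230703
  L_B = (1/(1.0·√(2π)))·exp(−(2.8−2.7)²/(2·1.0²)) = 0.398942·exp(-0.00500) = 0.396953
  L_C = (1/(1.5·√(2π)))·exp(−(2.8−7.4)²/(2·1.5²)) = 0.265962·exp(-4.70222) = 0.00241362
0.0392194 / 0.146872 ≈ 0.2670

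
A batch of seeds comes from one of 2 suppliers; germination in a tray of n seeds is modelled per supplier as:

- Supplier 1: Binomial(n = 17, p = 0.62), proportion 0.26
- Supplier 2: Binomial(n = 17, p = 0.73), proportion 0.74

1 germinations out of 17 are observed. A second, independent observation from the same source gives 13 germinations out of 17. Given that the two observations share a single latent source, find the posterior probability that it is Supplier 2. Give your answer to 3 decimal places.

0.029

P(component k | x) = π_k·f_k(x) / marginal(x), where marginal(x) = Σ_j π_j·f_j(x).
Since both observations come from the same component, the likelihood for component k is f_k(x₁)·f_k(x₂).
  p_1 = [1.99241e-06] × [0.0992666] = 1.9778e-07
  p_2 = [9.89902e-09] × [0.21146] = 2.09325e-09
Weight by the priors:
  π_1·p_1 = 0.26 × 1.9778e-07 = 5.14227e-08
  π_2·p_2 = 0.74 × 2.09325e-09 = 1.54901e-09
Normaliser: 5.14227e-08 + 1.54901e-09 = 5.29717e-08
So the posterior for Supplier 2 is 1.54901e-09 / 5.29717e-08 ≈ 0.029.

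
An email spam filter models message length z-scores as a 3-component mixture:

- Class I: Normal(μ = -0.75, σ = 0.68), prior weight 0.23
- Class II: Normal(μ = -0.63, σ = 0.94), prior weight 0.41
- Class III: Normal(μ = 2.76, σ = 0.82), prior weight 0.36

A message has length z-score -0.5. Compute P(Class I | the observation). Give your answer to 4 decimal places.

The responsibility of component k is π_k f_k(x) divided by Σ_j π_j f_j(x).
Evaluate each component's likelihood at the observed value:
  p_I = 0.548341
  p_II = 0.420367
  p_III = 0.000179879
Weight by the priors:
  π_I·p_I = 0.23 × 0.548341 = 0.126118
  π_II·p_II = 0.41 × 0.420367 = 0.172351
  π_III·p_III = 0.36 × 0.000179879 = 6.47566e-05
Normaliser: 0.126118 + 0.172351 + 6.47566e-05 = 0.298534
P(Class I | -0.5) = 0.126118 / 0.298534 ≈ 0.4225

0.4225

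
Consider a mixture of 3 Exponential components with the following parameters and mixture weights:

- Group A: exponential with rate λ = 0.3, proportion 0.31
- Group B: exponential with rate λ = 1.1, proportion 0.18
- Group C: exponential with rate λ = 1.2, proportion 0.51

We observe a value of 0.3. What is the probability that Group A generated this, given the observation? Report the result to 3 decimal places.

Apply Bayes' rule: the posterior for each component is proportional to its prior times its likelihood at x.
Evaluate each component's likelihood at the observed value:
  p_A = 0.3·e^(−0.3·0.3) = 0.3·e^(−0.0900) = 0.274179
  p_B = 1.1·e^(−1.1·0.3) = 1.1·e^(−0.3300) = 0.790816
  p_C = 1.2·e^(−1.2·0.3) = 1.2·e^(−0.3600) = 0.837212
Unnormalised posteriors:
  P(Z=A)·p_A = 0.31 × 0.274179 = 0.0849956
  P(Z=B)·p_B = 0.18 × 0.790816 = 0.142347
  P(Z=C)·p_C = 0.51 × 0.837212 = 0.426978
Normaliser: 0.0849956 + 0.142347 + 0.426978 = 0.65432
Responsibility of Group A: 0.0849956 / 0.65432 ≈ 0.130

0.130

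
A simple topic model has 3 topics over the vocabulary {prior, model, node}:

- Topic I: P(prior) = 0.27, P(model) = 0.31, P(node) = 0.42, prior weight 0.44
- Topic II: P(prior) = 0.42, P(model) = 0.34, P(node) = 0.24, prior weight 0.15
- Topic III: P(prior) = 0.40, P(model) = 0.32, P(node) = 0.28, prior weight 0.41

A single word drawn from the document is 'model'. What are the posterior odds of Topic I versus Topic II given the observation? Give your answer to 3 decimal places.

Only the two components matter; the odds are (π_i f_i(x)) / (π_j f_j(x)).
Evaluate each component's likelihood at the observed value:
  L_I = 0.31
  L_II = 0.34
  L_III = 0.32
0.1364 / 0.051 ≈ 2.675

2.675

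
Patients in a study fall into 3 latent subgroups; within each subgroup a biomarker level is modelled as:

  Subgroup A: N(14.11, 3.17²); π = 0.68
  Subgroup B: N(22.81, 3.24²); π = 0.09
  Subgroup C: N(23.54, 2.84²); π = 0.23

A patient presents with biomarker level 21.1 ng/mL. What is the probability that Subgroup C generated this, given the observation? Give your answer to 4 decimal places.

0.5654

Apply Bayes' rule: the posterior for each component is proportional to its prior times its likelihood at x.
Component likelihoods at x = 21.1 ng/mL:
  L_A = (1/(3.17·√(2π)))·exp(−(21.1−14.11)²/(2·3.17²)) = 0.125849·exp(-2.43112) = 0.011067
  L_B = (1/(3.24·√(2π)))·exp(−(21.1−22.81)²/(2·3.24²)) = 0.123130·exp(-0.13927) = 0.107122
  L_C = (1/(2.84·√(2π)))·exp(−(21.1−23.54)²/(2·2.84²)) = 0.140473·exp(-0.36907) = 0.0971192
Prior × likelihood for each component:
  π_A·L_A = 0.68 × 0.011067 = 0.00752556
  π_B·L_B = 0.09 × 0.107122 = 0.00964098
  π_C·L_C = 0.23 × 0.0971192 = 0.0223374
Denominator: 0.00752556 + 0.00964098 + 0.0223374 = 0.039504
Responsibility of Subgroup C: 0.0223374 / 0.039504 ≈ 0.5654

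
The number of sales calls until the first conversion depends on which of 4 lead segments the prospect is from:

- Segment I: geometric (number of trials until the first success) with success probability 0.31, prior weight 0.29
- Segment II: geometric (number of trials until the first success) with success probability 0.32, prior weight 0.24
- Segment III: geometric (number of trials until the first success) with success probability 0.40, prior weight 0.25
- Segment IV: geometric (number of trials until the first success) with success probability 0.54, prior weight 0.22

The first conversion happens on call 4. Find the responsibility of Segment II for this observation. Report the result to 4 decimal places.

0.2781

Apply Bayes' rule: the posterior for each component is proportional to its prior times its likelihood at x.
Component likelihoods at x = 4:
  L_I = 0.101838
  L_II = 0.100618
  L_III = 0.0864
  L_IV = 0.0525614
Multiply by the mixture weights:
  π_I·L_I = 0.29 × 0.101838 = 0.029533
  π_II·L_II = 0.24 × 0.100618 = 0.0241484
  π_III·L_III = 0.25 × 0.0864 = 0.0216
  π_IV·L_IV = 0.22 × 0.0525614 = 0.0115635
Normaliser: 0.029533 + 0.0241484 + 0.0216 + 0.0115635 = 0.0868449
Responsibility of Segment II: 0.0241484 / 0.0868449 ≈ 0.2781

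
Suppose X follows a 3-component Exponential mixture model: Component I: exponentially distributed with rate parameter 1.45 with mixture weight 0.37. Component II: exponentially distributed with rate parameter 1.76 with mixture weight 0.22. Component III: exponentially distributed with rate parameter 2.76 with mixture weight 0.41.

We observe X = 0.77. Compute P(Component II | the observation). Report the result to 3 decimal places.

0.243

Apply Bayes' rule: the posterior for each component is proportional to its prior times its likelihood at x.
Evaluate each component's likelihood at the observed value:
  f_I = 1.45·e^(−1.45·0.77) = 1.45·e^(−1.1165) = 0.474764
  f_II = 1.76·e^(−1.76·0.77) = 1.76·e^(−1.3552) = 0.453896
  f_III = 2.76·e^(−2.76·0.77) = 2.76·e^(−2.1252) = 0.329569
Prior × likelihood for each component:
  w_I·f_I = 0.37 × 0.474764 = 0.175663
  w_II·f_II = 0.22 × 0.453896 = 0.0998572
  w_III·f_III = 0.41 × 0.329569 = 0.135123
Normaliser: 0.175663 + 0.0998572 + 0.135123 = 0.410643
P(Component II | 0.77) = 0.0998572 / 0.410643 ≈ 0.243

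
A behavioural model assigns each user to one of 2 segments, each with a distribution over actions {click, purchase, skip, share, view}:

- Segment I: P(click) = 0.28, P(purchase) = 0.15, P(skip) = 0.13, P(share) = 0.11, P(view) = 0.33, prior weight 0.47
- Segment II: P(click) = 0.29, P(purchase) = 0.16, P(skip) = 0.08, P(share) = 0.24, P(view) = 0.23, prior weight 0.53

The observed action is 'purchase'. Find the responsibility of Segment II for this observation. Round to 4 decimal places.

P(component k | x) = w_k·f_k(x) / marginal(x), where marginal(x) = Σ_j w_j·f_j(x).
Categorical probabilities:
  L_I = P(purchase | comp) = 0.15
  L_II = P(purchase | comp) = 0.16
Prior × likelihood for each component:
  w_I·L_I = 0.47 × 0.15 = 0.0705
  w_II·L_II = 0.53 × 0.16 = 0.0848
Marginal: 0.0705 + 0.0848 = 0.1553
Responsibility of Segment II: 0.0848 / 0.1553 ≈ 0.5460

0.5460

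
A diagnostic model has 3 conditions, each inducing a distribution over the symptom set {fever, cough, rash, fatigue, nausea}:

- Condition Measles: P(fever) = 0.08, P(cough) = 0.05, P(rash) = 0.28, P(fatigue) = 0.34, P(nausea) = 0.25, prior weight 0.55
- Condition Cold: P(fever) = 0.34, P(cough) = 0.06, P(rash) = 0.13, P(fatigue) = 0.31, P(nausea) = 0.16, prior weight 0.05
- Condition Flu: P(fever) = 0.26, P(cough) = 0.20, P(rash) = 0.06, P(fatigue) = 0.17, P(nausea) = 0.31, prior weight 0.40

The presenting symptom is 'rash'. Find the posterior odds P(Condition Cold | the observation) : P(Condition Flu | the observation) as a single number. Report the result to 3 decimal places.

0.271

The posterior odds equal the prior odds times the likelihood ratio: (π_i/π_j)·(f_i(x)/f_j(x)).
Categorical probabilities:
  p_Measles = P(rash | comp) = 0.28
  p_Cold = P(rash | comp) = 0.13
  p_Flu = P(rash | comp) = 0.06
0.0065 / 0.024 ≈ 0.271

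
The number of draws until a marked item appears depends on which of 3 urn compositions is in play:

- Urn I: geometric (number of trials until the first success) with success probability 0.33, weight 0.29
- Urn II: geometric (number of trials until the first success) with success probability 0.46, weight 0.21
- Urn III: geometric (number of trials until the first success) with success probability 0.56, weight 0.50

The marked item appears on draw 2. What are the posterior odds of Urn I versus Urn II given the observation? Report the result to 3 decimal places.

1.229

Since P(k|x) ∝ π_k f_k(x), the posterior odds are π_i f_i(x) / (π_j f_j(x)).
Geometric probabilities:
  f_I = 0.33·(1−0.33)^1 = 0.33·0.67 = 0.2211
  f_II = 0.46·(1−0.46)^1 = 0.46·0.54 = 0.2484
  f_III = 0.56·(1−0.56)^1 = 0.56·0.44 = 0.2464
0.064119 / 0.052164 ≈ 1.229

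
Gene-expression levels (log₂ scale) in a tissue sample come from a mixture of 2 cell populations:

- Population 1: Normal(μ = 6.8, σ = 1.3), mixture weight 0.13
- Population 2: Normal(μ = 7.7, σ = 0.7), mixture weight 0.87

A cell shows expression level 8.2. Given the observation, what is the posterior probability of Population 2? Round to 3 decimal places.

0.945

Posterior ∝ prior × likelihood, so P(k | x) ∝ π_k f_k(x); normalise over all components.
Normal densities:
  f_1 = (1/(1.3·√(2π)))·exp(−(8.2−6.8)²/(2·1.3²)) = 0.306879·exp(-0.57988) = 0.171841
  f_2 = (1/(0.7·√(2π)))·exp(−(8.2−7.7)²/(2·0.7²)) = 0.569918·exp(-0.25510) = 0.441593
Prior × likelihood for each component:
  π_1·f_1 = 0.13 × 0.171841 = 0.0223394
  π_2·f_2 = 0.87 × 0.441593 = 0.384186
Normaliser: 0.0223394 + 0.384186 = 0.406526
P(Population 2 | data) ≈ 0.945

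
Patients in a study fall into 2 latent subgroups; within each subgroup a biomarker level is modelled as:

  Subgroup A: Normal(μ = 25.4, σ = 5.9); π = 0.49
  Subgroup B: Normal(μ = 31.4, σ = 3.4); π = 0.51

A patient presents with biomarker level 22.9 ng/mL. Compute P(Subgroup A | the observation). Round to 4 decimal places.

By Bayes' theorem, P(k | x) = π_k f_k(x) / Σ_j π_j f_j(x).
Normal densities:
  f_A = 0.0618116
  f_B = 0.00515538
Unnormalised posteriors:
  π_A·f_A = 0.49 × 0.0618116 = 0.0302877
  π_B·f_B = 0.51 × 0.00515538 = 0.00262925
Denominator: 0.0302877 + 0.00262925 = 0.0329169
P(Subgroup A | the observation) ≈ 0.9201

0.9201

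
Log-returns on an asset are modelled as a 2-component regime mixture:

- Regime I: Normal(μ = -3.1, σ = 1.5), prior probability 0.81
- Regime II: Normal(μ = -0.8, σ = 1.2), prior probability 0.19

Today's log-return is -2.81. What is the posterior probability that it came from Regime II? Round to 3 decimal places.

0.068

Posterior ∝ prior × likelihood, so P(k | x) ∝ π_k f_k(x); normalise over all components.
Evaluate each component's likelihood at the observed value:
  p_I = (1/(1.5·√(2π)))·exp(−(-2.81−-3.1)²/(2·1.5²)) = 0.265962·exp(-0.01869) = 0.261037
  p_II = (1/(1.2·√(2π)))·exp(−(-2.81−-0.8)²/(2·1.2²)) = 0.332452·exp(-1.40281) = 0.0817514
Weight by the priors:
  π_I·p_I = 0.81 × 0.261037 = 0.21144
  π_II·p_II = 0.19 × 0.0817514 = 0.0155328
Denominator: 0.21144 + 0.0155328 = 0.226973
P(Regime II | -2.81) = 0.0155328 / 0.226973 ≈ 0.068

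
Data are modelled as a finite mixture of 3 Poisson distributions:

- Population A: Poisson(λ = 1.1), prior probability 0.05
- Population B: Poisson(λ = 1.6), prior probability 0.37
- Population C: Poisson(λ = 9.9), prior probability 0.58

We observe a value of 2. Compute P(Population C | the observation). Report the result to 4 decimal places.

The responsibility of component k is π_k f_k(x) divided by Σ_j π_j f_j(x).
Component likelihoods at x = 2:
  p_A = 0.201387
  p_B = 0.258428
  p_C = 0.00245881
Prior × likelihood for each component:
  π_A·p_A = 0.05 × 0.201387 = 0.0100694
  π_B·p_B = 0.37 × 0.258428 = 0.0956182
  π_C·p_C = 0.58 × 0.00245881 = 0.00142611
Normaliser: 0.0100694 + 0.0956182 + 0.00142611 = 0.107114
Responsibility of Population C: 0.00142611 / 0.107114 ≈ 0.0133

0.0133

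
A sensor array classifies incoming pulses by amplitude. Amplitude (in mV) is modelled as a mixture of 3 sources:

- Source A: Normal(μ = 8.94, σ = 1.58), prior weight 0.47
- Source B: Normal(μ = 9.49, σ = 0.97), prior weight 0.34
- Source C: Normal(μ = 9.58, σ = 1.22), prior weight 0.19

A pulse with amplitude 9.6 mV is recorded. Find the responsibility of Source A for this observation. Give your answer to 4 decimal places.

P(component k | x) = P(Z=k)·f_k(x) / marginal(x), where marginal(x) = Σ_j P(Z=j)·f_j(x).
Component likelihoods at x = 9.6 mV:
  f_A = 0.2314
  f_B = 0.408645
  f_C = 0.326958
Prior × likelihood for each component:
  P(Z=A)·f_A = 0.47 × 0.2314 = 0.108758
  P(Z=B)·f_B = 0.34 × 0.408645 = 0.138939
  P(Z=C)·f_C = 0.19 × 0.326958 = 0.062122
Marginal: 0.108758 + 0.138939 + 0.062122 = 0.309819
P(Source A | x) = 0.108758 / 0.309819 ≈ 0.3510

0.3510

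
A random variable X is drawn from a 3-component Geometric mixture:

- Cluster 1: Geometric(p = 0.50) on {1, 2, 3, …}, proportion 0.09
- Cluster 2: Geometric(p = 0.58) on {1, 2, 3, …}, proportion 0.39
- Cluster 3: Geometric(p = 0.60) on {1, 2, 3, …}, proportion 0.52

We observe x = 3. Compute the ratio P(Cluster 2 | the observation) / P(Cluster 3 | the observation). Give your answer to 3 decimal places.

Since P(k|x) ∝ w_k f_k(x), the posterior odds are w_i f_i(x) / (w_j f_j(x)).
Geometric probabilities:
  p_1 = 0.50·(1−0.50)^2 = 0.50·0.25 = 0.125
  p_2 = 0.58·(1−0.58)^2 = 0.58·0.1764 = 0.102312
  p_3 = 0.60·(1−0.60)^2 = 0.60·0.16 = 0.096
Odds = (0.39/0.52) × (0.102312/0.096) = 0.75 × 1.06575 ≈ 0.799

0.799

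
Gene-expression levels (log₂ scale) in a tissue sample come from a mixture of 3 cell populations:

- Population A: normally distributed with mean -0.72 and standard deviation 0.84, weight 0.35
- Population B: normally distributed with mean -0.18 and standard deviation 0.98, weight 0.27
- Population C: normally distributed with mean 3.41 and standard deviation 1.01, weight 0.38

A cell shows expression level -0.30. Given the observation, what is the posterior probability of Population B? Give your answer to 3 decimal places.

By Bayes' theorem, P(k | x) = w_k f_k(x) / Σ_j w_j f_j(x).
Evaluate each component's likelihood at the observed value:
  p_A = (1/(0.84·√(2π)))·exp(−(-0.30−-0.72)²/(2·0.84²)) = 0.474931·exp(-0.12500) = 0.419125
  p_B = (1/(0.98·√(2π)))·exp(−(-0.30−-0.18)²/(2·0.98²)) = 0.407084·exp(-0.00750) = 0.404044
  p_C = (1/(1.01·√(2π)))·exp(−(-0.30−3.41)²/(2·1.01²)) = 0.394992·exp(-6.74645) = 0.000464135
Weight by the priors:
  w_A·p_A = 0.35 × 0.419125 = 0.146694
  w_B·p_B = 0.27 × 0.404044 = 0.109092
  w_C·p_C = 0.38 × 0.000464135 = 0.000176371
Marginal: 0.146694 + 0.109092 + 0.000176371 = 0.255962
Responsibility of Population B: 0.109092 / 0.255962 ≈ 0.426

0.426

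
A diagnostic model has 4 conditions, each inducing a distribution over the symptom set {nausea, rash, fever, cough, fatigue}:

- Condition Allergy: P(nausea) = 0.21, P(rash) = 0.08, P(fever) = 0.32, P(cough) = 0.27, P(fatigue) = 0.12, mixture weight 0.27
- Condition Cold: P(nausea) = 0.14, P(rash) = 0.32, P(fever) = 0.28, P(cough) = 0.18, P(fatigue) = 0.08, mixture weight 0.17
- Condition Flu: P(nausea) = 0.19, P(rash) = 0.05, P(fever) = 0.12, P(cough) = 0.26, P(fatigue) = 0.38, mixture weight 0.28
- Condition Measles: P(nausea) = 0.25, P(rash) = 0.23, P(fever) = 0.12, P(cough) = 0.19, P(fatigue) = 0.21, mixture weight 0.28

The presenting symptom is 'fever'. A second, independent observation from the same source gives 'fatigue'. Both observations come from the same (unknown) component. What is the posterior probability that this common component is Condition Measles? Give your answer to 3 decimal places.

The responsibility of component k is w_k f_k(x) divided by Σ_j w_j f_j(x).
Since both observations come from the same component, the likelihood for component k is f_k(x₁)·f_k(x₂).
  p_Allergy = [P(fever | comp) = 0.32] × [0.12] = 0.0384
  p_Cold = [P(fever | comp) = 0.28] × [0.08] = 0.0224
  p_Flu = [P(fever | comp) = 0.12] × [0.38] = 0.0456
  p_Measles = [P(fever | comp) = 0.12] × [0.21] = 0.0252
Prior × likelihood for each component:
  w_Allergy·p_Allergy = 0.27 × 0.0384 = 0.010368
  w_Cold·p_Cold = 0.17 × 0.0224 = 0.003808
  w_Flu·p_Flu = 0.28 × 0.0456 = 0.012768
  w_Measles·p_Measles = 0.28 × 0.0252 = 0.007056
Evidence: 0.010368 + 0.003808 + 0.012768 + 0.007056 = 0.034
Responsibility of Condition Measles: 0.007056 / 0.034 ≈ 0.208

0.208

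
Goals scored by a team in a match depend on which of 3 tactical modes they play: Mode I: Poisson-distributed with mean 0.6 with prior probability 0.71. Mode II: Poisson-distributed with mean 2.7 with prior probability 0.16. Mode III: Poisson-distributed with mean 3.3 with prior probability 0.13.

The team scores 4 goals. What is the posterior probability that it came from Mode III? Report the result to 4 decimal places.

0.4776

Posterior ∝ prior × likelihood, so P(k | x) ∝ π_k f_k(x); normalise over all components.
Poisson probabilities:
  L_I = 0.00296358
  L_II = 0.148816
  L_III = 0.182252
Unnormalised posteriors:
  π_I·L_I = 0.71 × 0.00296358 = 0.00210414
  π_II·L_II = 0.16 × 0.148816 = 0.0238105
  π_III·L_III = 0.13 × 0.182252 = 0.0236928
Sum: 0.00210414 + 0.0238105 + 0.0236928 = 0.0496074
Responsibility of Mode III: 0.0236928 / 0.0496074 ≈ 0.4776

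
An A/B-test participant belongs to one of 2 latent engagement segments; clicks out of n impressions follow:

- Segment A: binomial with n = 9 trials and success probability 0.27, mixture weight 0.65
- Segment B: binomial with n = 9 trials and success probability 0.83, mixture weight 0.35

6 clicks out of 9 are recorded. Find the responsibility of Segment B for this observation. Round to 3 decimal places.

Posterior ∝ prior × likelihood, so P(k | x) ∝ π_k f_k(x); normalise over all components.
Component likelihoods at x = 6 clicks out of 9:
  p_A = C(9,6)·0.27^6·0.73^3 = 84·0.00038742·0.389017 = 0.0126599
  p_B = C(9,6)·0.83^6·0.17^3 = 84·0.32694·0.004913 = 0.134926
Unnormalised posteriors:
  π_A·p_A = 0.65 × 0.0126599 = 0.00822894
  π_B·p_B = 0.35 × 0.134926 = 0.047224
Evidence: 0.00822894 + 0.047224 = 0.0554529
Responsibility of Segment B: 0.047224 / 0.0554529 ≈ 0.852

0.852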